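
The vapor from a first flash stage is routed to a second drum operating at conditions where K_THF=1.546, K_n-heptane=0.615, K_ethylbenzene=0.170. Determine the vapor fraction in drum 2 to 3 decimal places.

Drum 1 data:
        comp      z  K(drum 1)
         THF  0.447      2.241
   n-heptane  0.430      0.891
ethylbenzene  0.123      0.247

Drum 1:
Material balance + equilibrium reduce to Σ zᵢ(Kᵢ−1)/(1+ψ₁(Kᵢ−1)) = 0.
Check two-phase: ΣzᵢKᵢ = 1.415 > 1 and Σzᵢ/Kᵢ = 1.180 > 1, so g(0) = 0.415 > 0 and g(1) = -0.180 < 0.
Newton–Raphson from ψ₁ = 0.5:
  ψ₁ = 0.500: g = 0.1442, g' = -0.447 → ψ₁ = 0.822
  ψ₁ = 0.822: g = -0.0202, g' = -0.656 → ψ₁ = 0.792
  ψ₁ = 0.792: g = -0.0008, g' = -0.609 → ψ₁ = 0.790
Converged at ψ₁ = 0.790.
Drum-1 compositions:
  THF: x = 0.226, y = 0.506
  n-heptane: x = 0.471, y = 0.419
  ethylbenzene: x = 0.304, y = 0.075
Drum-2 feed = drum-1 vapor: z₂ = (0.5057, 0.4192, 0.0750).
Drum 2:
Newton–Raphson from ψ₂ = 0.5:
  ψ₂ = 0.500: g = -0.0894, g' = -0.339 → ψ₂ = 0.236
  ψ₂ = 0.236: g = -0.0105, g' = -0.273 → ψ₂ = 0.198
Converged at ψ₂ = 0.198.
  THF: x = 0.456, y = 0.706
  n-heptane: x = 0.454, y = 0.279
  ethylbenzene: x = 0.090, y = 0.015

V/F (drum 2) = 0.198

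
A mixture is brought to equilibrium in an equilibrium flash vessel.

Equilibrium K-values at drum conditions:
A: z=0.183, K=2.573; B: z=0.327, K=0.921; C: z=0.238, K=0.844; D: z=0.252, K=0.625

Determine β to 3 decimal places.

β = 0.397

Let β = V/F and solve Σ zᵢ(Kᵢ−1)/(1+β(Kᵢ−1)) = 0.
g(0) = ΣzᵢKᵢ − 1 = 0.130 and g(1) = 1 − Σzᵢ/Kᵢ = -0.111, so a root lies in (0, 1).
Newton iteration, β⁰ = 0.5:
  β = 0.500: g = -0.0223, g' = -0.205 → β = 0.391
  β = 0.391: g = 0.0014, g' = -0.231 → β = 0.397
Converged at β = 0.397.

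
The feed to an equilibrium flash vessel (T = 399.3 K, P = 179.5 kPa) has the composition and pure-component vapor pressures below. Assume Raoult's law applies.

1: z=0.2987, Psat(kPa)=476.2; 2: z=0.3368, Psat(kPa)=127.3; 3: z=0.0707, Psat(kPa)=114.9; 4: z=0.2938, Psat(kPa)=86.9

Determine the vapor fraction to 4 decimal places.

Raoult's law: Kᵢ = Pᵢˢᵃᵗ/P = Pᵢˢᵃᵗ/179.5.
  K_1 = 476.2/179.5 = 2.652925, K_2 = 127.3/179.5 = 0.709192, K_3 = 114.9/179.5 = 0.640111, K_4 = 86.9/179.5 = 0.484123
Rachford–Rice: g(ψ) = Σ zᵢ(Kᵢ−1)/(1+ψ(Kᵢ−1)) = 0.
Feasibility: ΣzᵢKᵢ = 1.2188, Σzᵢ/Kᵢ = 1.3048 — both > 1, two phases present.
Newton iteration, ψ⁰ = 0.39:
  ψ = 0.3900: g = -0.02961, g' = -0.4729 → ψ = 0.3274
  ψ = 0.3274: g = 0.00090, g' = -0.5034 → ψ = 0.3292
Converged at ψ = 0.3292.

ψ = 0.3292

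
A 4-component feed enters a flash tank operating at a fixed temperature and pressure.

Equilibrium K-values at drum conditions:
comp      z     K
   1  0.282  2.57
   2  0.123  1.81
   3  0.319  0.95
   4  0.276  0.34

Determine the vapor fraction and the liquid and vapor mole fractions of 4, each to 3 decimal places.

ψ = 0.558, x_4 = 0.437, y_4 = 0.149

Material balance + equilibrium reduce to Σ zᵢ(Kᵢ−1)/(1+ψ(Kᵢ−1)) = 0.
g(0) = ΣzᵢKᵢ − 1 = 0.344 and g(1) = 1 − Σzᵢ/Kᵢ = -0.325, so a root lies in (0, 1).
Newton iteration, ψ⁰ = 0.31:
  ψ = 0.310: g = 0.1322, g' = -0.557 → ψ = 0.547
  ψ = 0.547: g = 0.0055, g' = -0.535 → ψ = 0.558
Converged at ψ = 0.558.
Compositions from xᵢ = zᵢ/(1+ψ(Kᵢ−1)), yᵢ = Kᵢxᵢ:
  1: x = 0.150, y = 0.386
  2: x = 0.085, y = 0.153
  3: x = 0.328, y = 0.312
  4: x = 0.437, y = 0.149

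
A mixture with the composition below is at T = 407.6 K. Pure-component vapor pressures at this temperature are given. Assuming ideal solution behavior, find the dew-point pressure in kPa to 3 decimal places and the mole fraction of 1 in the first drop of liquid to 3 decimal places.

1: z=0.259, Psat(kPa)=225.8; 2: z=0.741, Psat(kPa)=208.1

At the dew point ψ → 1, so Σzᵢ/Kᵢ = 1 with Kᵢ = Pᵢˢᵃᵗ/P ⇒ 1/P = Σzᵢ/Pᵢˢᵃᵗ.
1/P = 0.259/225.8 + 0.741/208.1 = 0.004708 ⇒ P = 212.413 kPa
xᵢ = zᵢP/Pᵢˢᵃᵗ ⇒ x_1 = 0.259·212.413/225.8 = 0.244

Pdew = 212.413 kPa, x_1 = 0.244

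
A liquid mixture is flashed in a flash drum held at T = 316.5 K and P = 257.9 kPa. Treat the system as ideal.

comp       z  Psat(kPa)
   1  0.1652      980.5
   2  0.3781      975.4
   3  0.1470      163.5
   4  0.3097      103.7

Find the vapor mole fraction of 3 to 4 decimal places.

Raoult's law: Kᵢ = Pᵢˢᵃᵗ/P = Pᵢˢᵃᵗ/257.9.
  K_1 = 980.5/257.9 = 3.801861, K_2 = 975.4/257.9 = 3.782086, K_3 = 163.5/257.9 = 0.633967, K_4 = 103.7/257.9 = 0.402094
Material balance + equilibrium reduce to Σ zᵢ(Kᵢ−1)/(1+V/F(Kᵢ−1)) = 0.
Feasibility: ΣzᵢKᵢ = 2.2758, Σzᵢ/Kᵢ = 1.1455 — both > 1, two phases present.
Iterate (Newton) starting at V/F = 0.5:
  V/F = 0.5000: g = 0.30273, g' = -0.9916 → V/F = 0.8053
  V/F = 0.8053: g = 0.03336, g' = -0.8524 → V/F = 0.8444
  V/F = 0.8444: g = -0.00028, g' = -0.8683 → V/F = 0.8441
Converged at V/F = 0.8441.
Compositions from xᵢ = zᵢ/(1+V/F(Kᵢ−1)), yᵢ = Kᵢxᵢ:
  1: x = 0.0491, y = 0.1866
  2: x = 0.1129, y = 0.4271
  3: x = 0.2127, y = 0.1349
  4: x = 0.6253, y = 0.2514

y_3 = 0.1349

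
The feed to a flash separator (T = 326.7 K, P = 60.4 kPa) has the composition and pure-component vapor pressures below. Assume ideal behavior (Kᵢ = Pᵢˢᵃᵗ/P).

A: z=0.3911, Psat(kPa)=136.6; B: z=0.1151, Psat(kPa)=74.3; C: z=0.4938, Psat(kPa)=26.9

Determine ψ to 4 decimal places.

ψ = 0.4004

Raoult's law: Kᵢ = Pᵢˢᵃᵗ/P = Pᵢˢᵃᵗ/60.4.
  K_A = 136.6/60.4 = 2.261589, K_B = 74.3/60.4 = 1.230132, K_C = 26.9/60.4 = 0.445364
Material balance + equilibrium reduce to Σ zᵢ(Kᵢ−1)/(1+ψ(Kᵢ−1)) = 0.
g(0) = ΣzᵢKᵢ − 1 = 0.2460 and g(1) = 1 − Σzᵢ/Kᵢ = -0.3753, so a root lies in (0, 1).
Newton iteration, ψ⁰ = 0.66:
  ψ = 0.6600: g = -0.13980, g' = -0.5679 → ψ = 0.4138
  ψ = 0.4138: g = -0.00712, g' = -0.5297 → ψ = 0.4004
Converged at ψ = 0.4004.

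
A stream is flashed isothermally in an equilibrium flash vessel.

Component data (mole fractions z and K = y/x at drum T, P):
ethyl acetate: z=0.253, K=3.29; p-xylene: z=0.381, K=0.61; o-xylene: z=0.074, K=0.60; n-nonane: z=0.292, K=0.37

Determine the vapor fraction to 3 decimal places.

Material balance + equilibrium reduce to Σ zᵢ(Kᵢ−1)/(1+ψ(Kᵢ−1)) = 0.
g(0) = ΣzᵢKᵢ − 1 = 0.217 and g(1) = 1 − Σzᵢ/Kᵢ = -0.614, so a root lies in (0, 1).
Newton–Raphson from ψ = 0.5:
  ψ = 0.500: g = -0.2200, g' = -0.643 → ψ = 0.158
  ψ = 0.158: g = 0.0312, g' = -0.938 → ψ = 0.191
  ψ = 0.191: g = 0.0011, g' = -0.873 → ψ = 0.193
Converged at ψ = 0.193.

ψ = 0.193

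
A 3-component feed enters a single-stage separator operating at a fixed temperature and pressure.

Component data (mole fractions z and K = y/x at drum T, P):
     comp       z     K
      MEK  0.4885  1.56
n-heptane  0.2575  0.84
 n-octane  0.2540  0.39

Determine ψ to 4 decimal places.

ψ = 0.3049

Newton–Raphson from ψ = 0.58:
  ψ = 0.5800: g = -0.07869, g' = -0.3216 → ψ = 0.3353
  ψ = 0.3353: g = -0.00801, g' = -0.2653 → ψ = 0.3051
  ψ = 0.3051: g = -0.00006, g' = -0.2617 → ψ = 0.3049
Converged at ψ = 0.3049.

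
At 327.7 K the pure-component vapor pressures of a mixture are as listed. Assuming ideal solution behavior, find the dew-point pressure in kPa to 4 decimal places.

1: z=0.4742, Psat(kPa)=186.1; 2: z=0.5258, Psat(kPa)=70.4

Pdew = 99.8319 kPa

At the dew point ψ → 1, so Σzᵢ/Kᵢ = 1 with Kᵢ = Pᵢˢᵃᵗ/P ⇒ 1/P = Σzᵢ/Pᵢˢᵃᵗ.
1/P = 0.4742/186.1 + 0.5258/70.4 = 0.0100168 ⇒ P = 99.8319 kPa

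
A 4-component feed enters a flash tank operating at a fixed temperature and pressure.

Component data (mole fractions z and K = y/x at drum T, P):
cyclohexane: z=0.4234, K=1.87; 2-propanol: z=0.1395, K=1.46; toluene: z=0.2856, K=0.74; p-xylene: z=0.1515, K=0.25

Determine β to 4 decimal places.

β = 0.5951

Newton–Raphson from β = 0.5:
  β = 0.5000: g = 0.04171, g' = -0.4188 → β = 0.5996
  β = 0.5996: g = -0.00208, g' = -0.4650 → β = 0.5951
Converged at β = 0.5951.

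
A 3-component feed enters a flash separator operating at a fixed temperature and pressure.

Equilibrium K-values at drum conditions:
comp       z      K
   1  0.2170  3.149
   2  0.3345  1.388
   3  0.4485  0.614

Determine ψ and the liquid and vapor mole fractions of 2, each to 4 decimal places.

Iterate (Newton) starting at ψ = 0.69:
  ψ = 0.6900: g = 0.05423, g' = -0.3181 → ψ = 0.8605
  ψ = 0.8605: g = 0.00174, g' = -0.3016 → ψ = 0.8663
Converged at ψ = 0.8663.
Compositions from xᵢ = zᵢ/(1+ψ(Kᵢ−1)), yᵢ = Kᵢxᵢ:
  1: x = 0.0758, y = 0.2388
  2: x = 0.2504, y = 0.3475
  3: x = 0.6738, y = 0.4137

ψ = 0.8663, x_2 = 0.2504, y_2 = 0.3475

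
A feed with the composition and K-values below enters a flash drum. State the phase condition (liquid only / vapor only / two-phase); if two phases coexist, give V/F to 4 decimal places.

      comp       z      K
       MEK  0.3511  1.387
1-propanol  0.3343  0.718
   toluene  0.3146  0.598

ΣzᵢKᵢ = 0.9151; Σzᵢ/Kᵢ = 1.2448.
Since ΣzᵢKᵢ < 1 the mixture is below its bubble point — single liquid phase.

liquid only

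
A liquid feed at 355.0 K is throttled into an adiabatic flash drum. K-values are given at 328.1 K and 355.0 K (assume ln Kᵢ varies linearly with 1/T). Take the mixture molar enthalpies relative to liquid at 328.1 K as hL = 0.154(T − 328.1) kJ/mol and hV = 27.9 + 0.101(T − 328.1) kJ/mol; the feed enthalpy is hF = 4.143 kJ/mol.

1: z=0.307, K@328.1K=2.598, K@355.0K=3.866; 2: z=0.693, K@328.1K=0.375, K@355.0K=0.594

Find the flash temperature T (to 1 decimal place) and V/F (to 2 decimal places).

Adiabatic flash: solve Rachford–Rice at each trial T, then check hF = ψ·hV(T) + (1−ψ)·hL(T).
  T = 328.1 K: K = (2.598, 0.375), RR gives ψ = 0.058, H_out = 1.605 kJ/mol
  T = 355.0 K: K = (3.866, 0.594), RR gives ψ = 0.514, H_out = 17.760 kJ/mol
  T = 341.6 K: K = (3.196, 0.477), RR gives ψ = 0.271, H_out = 9.449 kJ/mol
  T = 334.9 K: K = (2.890, 0.424), RR gives ψ = 0.166, H_out = 5.632 kJ/mol
  T = 331.5 K: K = (2.742, 0.399), RR gives ψ = 0.113, H_out = 3.655 kJ/mol
  T = 333.2 K: K = (2.815, 0.412), RR gives ψ = 0.140, H_out = 4.651 kJ/mol
Linear interpolation between T = 331.5 (H_out = 3.655) and T = 333.2 (H_out = 4.651) on hF = 4.143 gives T ≈ 332.3 K, at which ψ = 0.13.

T = 332.3 K, V/F = 0.13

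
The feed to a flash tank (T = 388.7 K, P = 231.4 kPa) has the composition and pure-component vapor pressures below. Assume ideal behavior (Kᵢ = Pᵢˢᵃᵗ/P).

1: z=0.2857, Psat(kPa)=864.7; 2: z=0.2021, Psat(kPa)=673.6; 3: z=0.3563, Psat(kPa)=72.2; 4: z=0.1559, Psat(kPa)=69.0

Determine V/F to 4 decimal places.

V/F = 0.4873

Raoult's law: Kᵢ = Pᵢˢᵃᵗ/P = Pᵢˢᵃᵗ/231.4.
  K_1 = 864.7/231.4 = 3.736819, K_2 = 673.6/231.4 = 2.910977, K_3 = 72.2/231.4 = 0.312014, K_4 = 69.0/231.4 = 0.298185
Rachford–Rice: g(V/F) = Σ zᵢ(Kᵢ−1)/(1+V/F(Kᵢ−1)) = 0.
g(0) = ΣzᵢKᵢ − 1 = 0.8136 and g(1) = 1 − Σzᵢ/Kᵢ = -0.8106, so a root lies in (0, 1).
Newton–Raphson from V/F = 0.39:
  V/F = 0.3900: g = 0.11384, g' = -1.2036 → V/F = 0.4846
  V/F = 0.4846: g = 0.00313, g' = -1.1503 → V/F = 0.4873
Converged at V/F = 0.4873.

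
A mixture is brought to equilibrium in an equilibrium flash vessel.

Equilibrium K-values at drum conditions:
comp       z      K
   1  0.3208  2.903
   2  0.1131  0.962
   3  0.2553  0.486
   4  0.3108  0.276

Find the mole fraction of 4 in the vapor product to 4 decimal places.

Rachford–Rice: g(ψ) = Σ zᵢ(Kᵢ−1)/(1+ψ(Kᵢ−1)) = 0.
g(0) = ΣzᵢKᵢ − 1 = 0.2499 and g(1) = 1 − Σzᵢ/Kᵢ = -0.8795, so a root lies in (0, 1).
Iterate (Newton) starting at ψ = 0.49:
  ψ = 0.4900: g = -0.21261, g' = -0.8231 → ψ = 0.2317
Converged at ψ = 0.2317.
Compositions from xᵢ = zᵢ/(1+ψ(Kᵢ−1)), yᵢ = Kᵢxᵢ:
  1: x = 0.2226, y = 0.6463
  2: x = 0.1141, y = 0.1098
  3: x = 0.2898, y = 0.1409
  4: x = 0.3734, y = 0.1031

y_4 = 0.1031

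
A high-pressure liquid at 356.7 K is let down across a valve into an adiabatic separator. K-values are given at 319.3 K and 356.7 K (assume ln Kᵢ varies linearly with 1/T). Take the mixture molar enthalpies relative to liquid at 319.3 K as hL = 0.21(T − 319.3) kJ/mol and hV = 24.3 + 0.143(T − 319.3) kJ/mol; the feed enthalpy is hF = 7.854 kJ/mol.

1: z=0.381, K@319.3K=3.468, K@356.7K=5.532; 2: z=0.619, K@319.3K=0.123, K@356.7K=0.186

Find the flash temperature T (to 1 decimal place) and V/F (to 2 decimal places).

Adiabatic flash: solve Rachford–Rice at each trial T, then check hF = ψ·hV(T) + (1−ψ)·hL(T).
  T = 319.3 K: K = (3.468, 0.123), RR gives ψ = 0.184, H_out = 4.462 kJ/mol
  T = 356.7 K: K = (5.532, 0.186), RR gives ψ = 0.331, H_out = 15.078 kJ/mol
  T = 338.0 K: K = (4.437, 0.153), RR gives ψ = 0.270, H_out = 10.143 kJ/mol
  T = 328.6 K: K = (3.934, 0.138), RR gives ψ = 0.231, H_out = 7.417 kJ/mol
  T = 333.3 K: K = (4.181, 0.145), RR gives ψ = 0.251, H_out = 8.807 kJ/mol
  T = 331.0 K: K = (4.059, 0.141), RR gives ψ = 0.241, H_out = 8.134 kJ/mol
Linear interpolation between T = 328.6 (H_out = 7.417) and T = 331.0 (H_out = 8.134) on hF = 7.854 gives T ≈ 330.1 K, at which ψ = 0.24.

T = 330.1 K, V/F = 0.24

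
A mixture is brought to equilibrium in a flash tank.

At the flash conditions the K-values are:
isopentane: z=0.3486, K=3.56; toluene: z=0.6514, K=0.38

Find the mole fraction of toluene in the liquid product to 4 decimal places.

Let ψ = V/F and solve Σ zᵢ(Kᵢ−1)/(1+ψ(Kᵢ−1)) = 0.
Check two-phase: ΣzᵢKᵢ = 1.4885 > 1 and Σzᵢ/Kᵢ = 1.8121 > 1, so g(0) = 0.4885 > 0 and g(1) = -0.8121 < 0.
Binary case is linear: z₁(K₁−1)(1+ψ(K₂−1)) + z₂(K₂−1)(1+ψ(K₁−1)) = 0
⇒ ψ = [z₁(K₁−1)+z₂(K₂−1)] / [−(K₁−1)(K₂−1)] = 0.48855/1.58720 = 0.3078
Compositions from xᵢ = zᵢ/(1+ψ(Kᵢ−1)), yᵢ = Kᵢxᵢ:
  isopentane: x = 0.1950, y = 0.6941
  toluene: x = 0.8050, y = 0.3059

x_toluene = 0.8050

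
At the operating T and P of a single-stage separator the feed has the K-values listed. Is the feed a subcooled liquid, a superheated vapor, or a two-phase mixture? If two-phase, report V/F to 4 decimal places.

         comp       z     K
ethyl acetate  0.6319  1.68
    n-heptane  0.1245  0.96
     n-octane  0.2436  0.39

two-phase, V/F = 0.7625

ΣzᵢKᵢ = 1.2761; Σzᵢ/Kᵢ = 1.1304.
Both exceed 1, so a two-phase solution exists.
Material balance + equilibrium reduce to Σ zᵢ(Kᵢ−1)/(1+ψ(Kᵢ−1)) = 0.
Iterate (Newton) starting at ψ = 0.5:
  ψ = 0.5000: g = 0.10178, g' = -0.3506 → ψ = 0.7903
  ψ = 0.7903: g = -0.01256, g' = -0.4618 → ψ = 0.7631
  ψ = 0.7631: g = -0.00024, g' = -0.4441 → ψ = 0.7625
Converged at ψ = 0.7625.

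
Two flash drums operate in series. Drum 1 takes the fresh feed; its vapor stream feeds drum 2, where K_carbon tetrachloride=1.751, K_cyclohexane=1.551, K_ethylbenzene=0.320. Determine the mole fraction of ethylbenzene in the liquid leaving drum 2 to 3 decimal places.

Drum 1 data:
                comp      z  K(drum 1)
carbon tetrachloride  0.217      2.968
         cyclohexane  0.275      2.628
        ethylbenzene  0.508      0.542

Drum 1:
Newton iteration, ψ₁⁰ = 0.33:
  ψ₁ = 0.330: g = 0.2761, g' = -0.765 → ψ₁ = 0.691
  ψ₁ = 0.691: g = 0.0514, g' = -0.540 → ψ₁ = 0.786
  ψ₁ = 0.786: g = 0.0006, g' = -0.530 → ψ₁ = 0.787
Converged at ψ₁ = 0.787.
Drum-1 compositions:
  carbon tetrachloride: x = 0.085, y = 0.253
  cyclohexane: x = 0.121, y = 0.317
  ethylbenzene: x = 0.794, y = 0.431
Drum-2 feed = drum-1 vapor: z₂ = (0.2527, 0.3168, 0.4305).
Drum 2:
Rachford–Rice: g(ψ₂) = Σ zᵢ(Kᵢ−1)/(1+ψ₂(Kᵢ−1)) = 0.
g(0) = ΣzᵢKᵢ − 1 = 0.072 and g(1) = 1 − Σzᵢ/Kᵢ = -0.694, so a root lies in (0, 1).
Newton–Raphson from ψ₂ = 0.5:
  ψ₂ = 0.500: g = -0.1688, g' = -0.591 → ψ₂ = 0.215
  ψ₂ = 0.215: g = -0.0233, g' = -0.456 → ψ₂ = 0.164
  ψ₂ = 0.164: g = -0.0003, g' = -0.446 → ψ₂ = 0.163
Converged at ψ₂ = 0.163.
  carbon tetrachloride: x = 0.225, y = 0.394
  cyclohexane: x = 0.291, y = 0.451
  ethylbenzene: x = 0.484, y = 0.155

x_ethylbenzene (drum 2) = 0.484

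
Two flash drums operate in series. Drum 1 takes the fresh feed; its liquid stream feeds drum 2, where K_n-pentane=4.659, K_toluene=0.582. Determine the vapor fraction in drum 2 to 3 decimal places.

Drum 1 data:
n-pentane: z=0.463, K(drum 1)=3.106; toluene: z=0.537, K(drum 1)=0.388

Drum 1:
Let ψ₁ = V/F and solve Σ zᵢ(Kᵢ−1)/(1+ψ₁(Kᵢ−1)) = 0.
g(0) = ΣzᵢKᵢ − 1 = 0.646 and g(1) = 1 − Σzᵢ/Kᵢ = -0.533, so a root lies in (0, 1).
Binary case is linear: z₁(K₁−1)(1+ψ₁(K₂−1)) + z₂(K₂−1)(1+ψ₁(K₁−1)) = 0
⇒ ψ₁ = [z₁(K₁−1)+z₂(K₂−1)] / [−(K₁−1)(K₂−1)] = 0.6464/1.2889 = 0.502
Drum-1 compositions:
  n-pentane: x = 0.225, y = 0.699
  toluene: x = 0.775, y = 0.301
Drum-2 feed = drum-1 liquid: z₂ = (0.2252, 0.7748).
Drum 2:
Material balance + equilibrium reduce to Σ zᵢ(Kᵢ−1)/(1+ψ₂(Kᵢ−1)) = 0.
Check two-phase: ΣzᵢKᵢ = 1.500 > 1 and Σzᵢ/Kᵢ = 1.380 > 1, so g(0) = 0.500 > 0 and g(1) = -0.380 < 0.
Binary case is linear: z₁(K₁−1)(1+ψ₂(K₂−1)) + z₂(K₂−1)(1+ψ₂(K₁−1)) = 0
⇒ ψ₂ = [z₁(K₁−1)+z₂(K₂−1)] / [−(K₁−1)(K₂−1)] = 0.5000/1.5295 = 0.327
  n-pentane: x = 0.103, y = 0.478
  toluene: x = 0.897, y = 0.522

V/F (drum 2) = 0.327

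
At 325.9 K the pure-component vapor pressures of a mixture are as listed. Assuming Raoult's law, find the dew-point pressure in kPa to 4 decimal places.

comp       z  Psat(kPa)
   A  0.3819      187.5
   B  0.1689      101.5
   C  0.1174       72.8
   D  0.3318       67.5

Pdew = 97.7610 kPa

At the dew point ψ → 1, so Σzᵢ/Kᵢ = 1 with Kᵢ = Pᵢˢᵃᵗ/P ⇒ 1/P = Σzᵢ/Pᵢˢᵃᵗ.
1/P = 0.3819/187.5 + 0.1689/101.5 + 0.1174/72.8 + 0.3318/67.5 = 0.0102290 ⇒ P = 97.7610 kPa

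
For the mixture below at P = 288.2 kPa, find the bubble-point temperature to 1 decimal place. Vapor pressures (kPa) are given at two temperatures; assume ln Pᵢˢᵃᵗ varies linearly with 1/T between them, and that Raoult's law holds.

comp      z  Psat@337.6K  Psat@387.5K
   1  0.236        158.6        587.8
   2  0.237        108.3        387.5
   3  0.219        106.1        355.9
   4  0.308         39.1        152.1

Bubble-point temperature: ΣzᵢPᵢˢᵃᵗ(T) = P. Interpolate ln Pᵢˢᵃᵗ = aᵢ + bᵢ/T.
  T = 337.6 K: ΣzᵢPᵢˢᵃᵗ = 98.38 kPa
  T = 387.5 K: ΣzᵢPᵢˢᵃᵗ = 355.35 kPa
  T = 362.6 K: ΣzᵢPᵢˢᵃᵗ = 195.61 kPa
  T = 375.1 K: ΣzᵢPᵢˢᵃᵗ = 266.58 kPa
  T = 381.3 K: ΣzᵢPᵢˢᵃᵗ = 308.49 kPa
  T = 378.2 K: ΣzᵢPᵢˢᵃᵗ = 286.94 kPa
  T = 379.8 K: ΣzᵢPᵢˢᵃᵗ = 297.91 kPa
Interpolating between 378.2 K and 379.8 K gives T ≈ 378.4 K.

T = 378.4 K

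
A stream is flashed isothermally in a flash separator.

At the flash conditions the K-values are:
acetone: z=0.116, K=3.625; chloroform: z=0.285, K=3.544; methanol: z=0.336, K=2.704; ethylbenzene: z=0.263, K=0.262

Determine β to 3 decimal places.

β = 0.874

Material balance + equilibrium reduce to Σ zᵢ(Kᵢ−1)/(1+β(Kᵢ−1)) = 0.
g(0) = ΣzᵢKᵢ − 1 = 1.408 and g(1) = 1 − Σzᵢ/Kᵢ = -0.240, so a root lies in (0, 1).
Newton iteration, β⁰ = 0.63:
  β = 0.630: g = 0.3067, g' = -1.113 → β = 0.906
  β = 0.906: g = -0.0504, g' = -1.692 → β = 0.876
  β = 0.876: g = -0.0021, g' = -1.553 → β = 0.874
Converged at β = 0.874.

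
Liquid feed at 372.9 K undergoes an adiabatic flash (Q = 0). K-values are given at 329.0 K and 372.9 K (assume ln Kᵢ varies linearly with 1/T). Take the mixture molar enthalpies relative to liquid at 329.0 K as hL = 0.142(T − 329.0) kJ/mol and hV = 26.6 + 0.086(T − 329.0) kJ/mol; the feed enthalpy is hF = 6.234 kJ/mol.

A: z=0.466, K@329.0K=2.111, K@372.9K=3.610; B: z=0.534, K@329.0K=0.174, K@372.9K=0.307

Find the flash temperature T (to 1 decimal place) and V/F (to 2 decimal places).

T = 337.7 K, V/F = 0.19

Adiabatic flash: solve Rachford–Rice at each trial T, then check hF = ψ·hV(T) + (1−ψ)·hL(T).
  T = 329.0 K: K = (2.111, 0.174), RR gives ψ = 0.084, H_out = 2.222 kJ/mol
  T = 372.9 K: K = (3.610, 0.307), RR gives ψ = 0.468, H_out = 17.528 kJ/mol
  T = 350.9 K: K = (2.806, 0.235), RR gives ψ = 0.313, H_out = 11.064 kJ/mol
  T = 339.9 K: K = (2.443, 0.203), RR gives ψ = 0.215, H_out = 7.129 kJ/mol
  T = 334.4 K: K = (2.272, 0.188), RR gives ψ = 0.154, H_out = 4.822 kJ/mol
  T = 337.1 K: K = (2.355, 0.195), RR gives ψ = 0.185, H_out = 5.991 kJ/mol
  T = 338.5 K: K = (2.399, 0.199), RR gives ψ = 0.200, H_out = 6.569 kJ/mol
Linear interpolation between T = 337.1 (H_out = 5.991) and T = 338.5 (H_out = 6.569) on hF = 6.234 gives T ≈ 337.7 K, at which ψ = 0.19.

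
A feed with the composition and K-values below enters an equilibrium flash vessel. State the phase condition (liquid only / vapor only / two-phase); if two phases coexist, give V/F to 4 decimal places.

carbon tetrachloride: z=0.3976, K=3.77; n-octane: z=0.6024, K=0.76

vapor only

ΣzᵢKᵢ = 1.9568; Σzᵢ/Kᵢ = 0.8981.
Since Σzᵢ/Kᵢ < 1 the mixture is above its dew point — single vapor phase.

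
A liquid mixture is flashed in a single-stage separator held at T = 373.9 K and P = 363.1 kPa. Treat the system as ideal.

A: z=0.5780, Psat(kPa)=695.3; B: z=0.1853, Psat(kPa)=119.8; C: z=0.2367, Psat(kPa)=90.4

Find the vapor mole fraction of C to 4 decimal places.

Raoult's law: Kᵢ = Pᵢˢᵃᵗ/P = Pᵢˢᵃᵗ/363.1.
  K_A = 695.3/363.1 = 1.914899, K_B = 119.8/363.1 = 0.329937, K_C = 90.4/363.1 = 0.248967
Let ψ = V/F and solve Σ zᵢ(Kᵢ−1)/(1+ψ(Kᵢ−1)) = 0.
Feasibility: ΣzᵢKᵢ = 1.2269, Σzᵢ/Kᵢ = 1.8142 — both > 1, two phases present.
Iterate (Newton) starting at ψ = 0.5:
  ψ = 0.5000: g = -0.10855, g' = -0.7583 → ψ = 0.3568
  ψ = 0.3568: g = -0.00737, g' = -0.6678 → ψ = 0.3458
Converged at ψ = 0.3458.
Compositions from xᵢ = zᵢ/(1+ψ(Kᵢ−1)), yᵢ = Kᵢxᵢ:
  A: x = 0.4391, y = 0.8408
  B: x = 0.2412, y = 0.0796
  C: x = 0.3197, y = 0.0796

y_C = 0.0796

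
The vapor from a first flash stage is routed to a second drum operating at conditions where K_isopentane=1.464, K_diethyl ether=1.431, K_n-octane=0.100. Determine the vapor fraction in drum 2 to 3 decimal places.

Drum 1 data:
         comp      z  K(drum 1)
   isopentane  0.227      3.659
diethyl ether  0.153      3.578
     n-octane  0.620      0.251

Drum 1:
Let ψ₁ = V/F and solve Σ zᵢ(Kᵢ−1)/(1+ψ₁(Kᵢ−1)) = 0.
Check two-phase: ΣzᵢKᵢ = 1.534 > 1 and Σzᵢ/Kᵢ = 2.575 > 1, so g(0) = 0.534 > 0 and g(1) = -1.575 < 0.
Iterate (Newton) starting at ψ₁ = 0.38:
  ψ₁ = 0.380: g = -0.1497, g' = -1.336 → ψ₁ = 0.268
  ψ₁ = 0.268: g = 0.0047, g' = -1.447 → ψ₁ = 0.271
Converged at ψ₁ = 0.271.
Drum-1 compositions:
  isopentane: x = 0.132, y = 0.483
  diethyl ether: x = 0.090, y = 0.322
  n-octane: x = 0.778, y = 0.195
Drum-2 feed = drum-1 vapor: z₂ = (0.4825, 0.3222, 0.1953).
Drum 2:
Material balance + equilibrium reduce to Σ zᵢ(Kᵢ−1)/(1+ψ₂(Kᵢ−1)) = 0.
g(0) = ΣzᵢKᵢ − 1 = 0.187 and g(1) = 1 − Σzᵢ/Kᵢ = -1.508, so a root lies in (0, 1).
Newton iteration, ψ₂⁰ = 0.64:
  ψ₂ = 0.640: g = -0.1331, g' = -0.978 → ψ₂ = 0.504
  ψ₂ = 0.504: g = -0.0261, g' = -0.638 → ψ₂ = 0.463
  ψ₂ = 0.463: g = -0.0013, g' = -0.577 → ψ₂ = 0.461
Converged at ψ₂ = 0.461.
  isopentane: x = 0.398, y = 0.582
  diethyl ether: x = 0.269, y = 0.385
  n-octane: x = 0.334, y = 0.033

V/F (drum 2) = 0.461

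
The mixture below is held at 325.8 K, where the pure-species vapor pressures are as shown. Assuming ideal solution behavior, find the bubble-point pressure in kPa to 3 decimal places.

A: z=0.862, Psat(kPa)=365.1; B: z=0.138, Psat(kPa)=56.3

At the bubble point ψ → 0, so ΣzᵢKᵢ = 1 with Kᵢ = Pᵢˢᵃᵗ/P ⇒ P = ΣzᵢPᵢˢᵃᵗ.
P = 0.862·365.1 + 0.138·56.3 = 322.486 kPa

Pbub = 322.486 kPa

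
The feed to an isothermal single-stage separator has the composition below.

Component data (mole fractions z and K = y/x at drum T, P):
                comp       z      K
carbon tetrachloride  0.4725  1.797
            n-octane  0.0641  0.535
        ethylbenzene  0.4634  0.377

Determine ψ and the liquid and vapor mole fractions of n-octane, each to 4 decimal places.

ψ = 0.1202, x_n-octane = 0.0679, y_n-octane = 0.0363

Newton iteration, ψ⁰ = 0.56:
  ψ = 0.5600: g = -0.22332, g' = -0.5931 → ψ = 0.1835
  ψ = 0.1835: g = -0.02999, g' = -0.4743 → ψ = 0.1202
Converged at ψ = 0.1202.
Compositions from xᵢ = zᵢ/(1+ψ(Kᵢ−1)), yᵢ = Kᵢxᵢ:
  carbon tetrachloride: x = 0.4312, y = 0.7748
  n-octane: x = 0.0679, y = 0.0363
  ethylbenzene: x = 0.5009, y = 0.1888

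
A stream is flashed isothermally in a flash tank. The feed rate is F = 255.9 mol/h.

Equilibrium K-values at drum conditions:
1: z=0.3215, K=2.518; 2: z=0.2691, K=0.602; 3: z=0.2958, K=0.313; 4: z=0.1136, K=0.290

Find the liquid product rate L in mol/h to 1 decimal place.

L = 228.1 mol/h

Rachford–Rice: g(V/F) = Σ zᵢ(Kᵢ−1)/(1+V/F(Kᵢ−1)) = 0.
Feasibility: ΣzᵢKᵢ = 1.0971, Σzᵢ/Kᵢ = 1.9115 — both > 1, two phases present.
Newton iteration, V/F⁰ = 0.43:
  V/F = 0.4300: g = -0.23844, g' = -0.7331 → V/F = 0.1048
  V/F = 0.1048: g = 0.00320, g' = -0.8268 → V/F = 0.1086
Converged at V/F = 0.1086.
Then V = V/F·F = 0.1086·255.9 = 27.8 mol/h and L = F − V = 228.1 mol/h.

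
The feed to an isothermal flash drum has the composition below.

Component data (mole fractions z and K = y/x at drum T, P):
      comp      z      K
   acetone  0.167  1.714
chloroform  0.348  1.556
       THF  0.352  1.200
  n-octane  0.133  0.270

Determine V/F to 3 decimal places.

Material balance + equilibrium reduce to Σ zᵢ(Kᵢ−1)/(1+V/F(Kᵢ−1)) = 0.
g(0) = ΣzᵢKᵢ − 1 = 0.286 and g(1) = 1 − Σzᵢ/Kᵢ = -0.107, so a root lies in (0, 1).
Newton–Raphson from V/F = 0.5:
  V/F = 0.500: g = 0.1504, g' = -0.300 → V/F = 1.000
  V/F = 1.000: g = -0.1070, g' = -1.055 → V/F = 0.899
  V/F = 0.899: g = -0.0209, g' = -0.688 → V/F = 0.868
  V/F = 0.868: g = -0.0011, g' = -0.620 → V/F = 0.867
Converged at V/F = 0.867.

V/F = 0.867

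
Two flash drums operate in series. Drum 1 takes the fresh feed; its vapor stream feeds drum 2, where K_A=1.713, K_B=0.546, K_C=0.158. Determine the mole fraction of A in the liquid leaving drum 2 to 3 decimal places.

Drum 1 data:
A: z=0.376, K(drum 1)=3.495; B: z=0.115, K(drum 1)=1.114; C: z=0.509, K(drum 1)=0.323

Drum 1:
Let ψ₁ = V/F and solve Σ zᵢ(Kᵢ−1)/(1+ψ₁(Kᵢ−1)) = 0.
Feasibility: ΣzᵢKᵢ = 1.607, Σzᵢ/Kᵢ = 1.787 — both > 1, two phases present.
Newton iteration, ψ₁⁰ = 0.5:
  ψ₁ = 0.500: g = -0.0911, g' = -0.998 → ψ₁ = 0.409
Converged at ψ₁ = 0.409.
Drum-1 compositions:
  A: x = 0.186, y = 0.650
  B: x = 0.110, y = 0.122
  C: x = 0.704, y = 0.227
Drum-2 feed = drum-1 vapor: z₂ = (0.6502, 0.1224, 0.2274).
Drum 2:
Material balance + equilibrium reduce to Σ zᵢ(Kᵢ−1)/(1+ψ₂(Kᵢ−1)) = 0.
Feasibility: ΣzᵢKᵢ = 1.217, Σzᵢ/Kᵢ = 2.043 — both > 1, two phases present.
Iterate (Newton) starting at ψ₂ = 0.5:
  ψ₂ = 0.500: g = -0.0609, g' = -0.703 → ψ₂ = 0.413
  ψ₂ = 0.413: g = -0.0041, g' = -0.615 → ψ₂ = 0.407
Converged at ψ₂ = 0.407.
  A: x = 0.504, y = 0.863
  B: x = 0.150, y = 0.082
  C: x = 0.346, y = 0.055

x_A (drum 2) = 0.504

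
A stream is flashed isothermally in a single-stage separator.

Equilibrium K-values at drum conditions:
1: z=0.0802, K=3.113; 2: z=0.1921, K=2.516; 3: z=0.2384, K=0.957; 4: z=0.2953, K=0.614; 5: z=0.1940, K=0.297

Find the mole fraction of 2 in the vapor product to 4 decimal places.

y_2 = 0.3374

Rachford–Rice: g(ψ) = Σ zᵢ(Kᵢ−1)/(1+ψ(Kᵢ−1)) = 0.
Check two-phase: ΣzᵢKᵢ = 1.2001 > 1 and Σzᵢ/Kᵢ = 1.4854 > 1, so g(0) = 0.2001 > 0 and g(1) = -0.4854 < 0.
Newton–Raphson from ψ = 0.5:
  ψ = 0.5000: g = -0.11397, g' = -0.5235 → ψ = 0.2823
  ψ = 0.2823: g = 0.00163, g' = -0.5621 → ψ = 0.2852
Converged at ψ = 0.2852.
Compositions from xᵢ = zᵢ/(1+ψ(Kᵢ−1)), yᵢ = Kᵢxᵢ:
  1: x = 0.0500, y = 0.1558
  2: x = 0.1341, y = 0.3374
  3: x = 0.2414, y = 0.2310
  4: x = 0.3318, y = 0.2037
  5: x = 0.2427, y = 0.0721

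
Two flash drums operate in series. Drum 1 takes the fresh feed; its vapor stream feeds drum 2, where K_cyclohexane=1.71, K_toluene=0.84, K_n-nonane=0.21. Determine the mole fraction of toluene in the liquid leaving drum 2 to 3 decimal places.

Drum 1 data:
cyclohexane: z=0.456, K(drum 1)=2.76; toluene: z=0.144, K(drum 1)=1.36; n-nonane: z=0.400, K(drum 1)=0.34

Drum 1:
Material balance + equilibrium reduce to Σ zᵢ(Kᵢ−1)/(1+ψ₁(Kᵢ−1)) = 0.
Feasibility: ΣzᵢKᵢ = 1.590, Σzᵢ/Kᵢ = 1.448 — both > 1, two phases present.
Newton iteration, ψ₁⁰ = 0.5:
  ψ₁ = 0.500: g = 0.0768, g' = -0.801 → ψ₁ = 0.596
  ψ₁ = 0.596: g = -0.0007, g' = -0.822 → ψ₁ = 0.595
Converged at ψ₁ = 0.595.
Drum-1 compositions:
  cyclohexane: x = 0.223, y = 0.615
  toluene: x = 0.119, y = 0.161
  n-nonane: x = 0.659, y = 0.224
Drum-2 feed = drum-1 vapor: z₂ = (0.6148, 0.1613, 0.2239).
Drum 2:
Rachford–Rice: g(ψ₂) = Σ zᵢ(Kᵢ−1)/(1+ψ₂(Kᵢ−1)) = 0.
g(0) = ΣzᵢKᵢ − 1 = 0.234 and g(1) = 1 − Σzᵢ/Kᵢ = -0.618, so a root lies in (0, 1).
Iterate (Newton) starting at ψ₂ = 0.53:
  ψ₂ = 0.530: g = -0.0154, g' = -0.582 → ψ₂ = 0.504
  ψ₂ = 0.504: g = -0.0003, g' = -0.558 → ψ₂ = 0.503
Converged at ψ₂ = 0.503.
  cyclohexane: x = 0.453, y = 0.775
  toluene: x = 0.175, y = 0.147
  n-nonane: x = 0.372, y = 0.078

x_toluene (drum 2) = 0.175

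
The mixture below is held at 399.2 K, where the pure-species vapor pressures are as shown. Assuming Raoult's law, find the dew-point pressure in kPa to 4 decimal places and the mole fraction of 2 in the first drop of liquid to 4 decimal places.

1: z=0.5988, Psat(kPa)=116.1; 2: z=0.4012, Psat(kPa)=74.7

At the dew point ψ → 1, so Σzᵢ/Kᵢ = 1 with Kᵢ = Pᵢˢᵃᵗ/P ⇒ 1/P = Σzᵢ/Pᵢˢᵃᵗ.
1/P = 0.5988/116.1 + 0.4012/74.7 = 0.0105284 ⇒ P = 94.9808 kPa
xᵢ = zᵢP/Pᵢˢᵃᵗ ⇒ x_2 = 0.4012·94.9808/74.7 = 0.5101

Pdew = 94.9808 kPa, x_2 = 0.5101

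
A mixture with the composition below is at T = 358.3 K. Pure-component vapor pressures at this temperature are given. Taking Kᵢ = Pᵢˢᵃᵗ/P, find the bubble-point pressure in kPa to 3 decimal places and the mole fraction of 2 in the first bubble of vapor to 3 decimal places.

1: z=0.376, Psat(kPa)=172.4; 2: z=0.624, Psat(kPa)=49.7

At the bubble point ψ → 0, so ΣzᵢKᵢ = 1 with Kᵢ = Pᵢˢᵃᵗ/P ⇒ P = ΣzᵢPᵢˢᵃᵗ.
P = 0.376·172.4 + 0.624·49.7 = 95.835 kPa
yᵢ = zᵢPᵢˢᵃᵗ/P ⇒ y_2 = 0.624·49.7/95.835 = 0.324

Pbub = 95.835 kPa, y_2 = 0.324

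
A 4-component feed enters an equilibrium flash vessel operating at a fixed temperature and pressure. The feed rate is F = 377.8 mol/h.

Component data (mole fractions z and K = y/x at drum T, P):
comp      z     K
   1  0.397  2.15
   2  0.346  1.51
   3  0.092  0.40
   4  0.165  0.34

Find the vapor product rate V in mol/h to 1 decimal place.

Rachford–Rice: g(ψ) = Σ zᵢ(Kᵢ−1)/(1+ψ(Kᵢ−1)) = 0.
Check two-phase: ΣzᵢKᵢ = 1.469 > 1 and Σzᵢ/Kᵢ = 1.129 > 1, so g(0) = 0.469 > 0 and g(1) = -0.129 < 0.
Iterate (Newton) starting at ψ = 0.59:
  ψ = 0.590: g = 0.1438, g' = -0.512 → ψ = 0.871
  ψ = 0.871: g = -0.0216, g' = -0.717 → ψ = 0.841
  ψ = 0.841: g = -0.0006, g' = -0.678 → ψ = 0.840
Converged at ψ = 0.840.
Then V = ψ·F = 0.8401·377.8 = 317.4 mol/h and L = F − V = 60.4 mol/h.

V = 317.4 mol/h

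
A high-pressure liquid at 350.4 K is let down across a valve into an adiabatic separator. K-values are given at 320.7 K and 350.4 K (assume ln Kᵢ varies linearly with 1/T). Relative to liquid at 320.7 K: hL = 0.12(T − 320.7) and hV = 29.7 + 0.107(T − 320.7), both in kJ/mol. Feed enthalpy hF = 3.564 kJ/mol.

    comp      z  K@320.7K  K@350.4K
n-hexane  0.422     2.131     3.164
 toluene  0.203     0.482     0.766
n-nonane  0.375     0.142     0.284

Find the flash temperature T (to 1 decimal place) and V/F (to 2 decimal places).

Adiabatic flash: solve Rachford–Rice at each trial T, then check hF = ψ·hV(T) + (1−ψ)·hL(T).
  T = 320.7 K: K = (2.131, 0.482, 0.142), RR gives ψ = 0.059, H_out = 1.754 kJ/mol
  T = 350.4 K: K = (3.164, 0.766, 0.284), RR gives ψ = 0.464, H_out = 17.175 kJ/mol
  T = 335.5 K: K = (2.618, 0.613, 0.204), RR gives ψ = 0.277, H_out = 9.962 kJ/mol
  T = 328.1 K: K = (2.367, 0.545, 0.171), RR gives ψ = 0.177, H_out = 6.119 kJ/mol
  T = 324.4 K: K = (2.247, 0.513, 0.156), RR gives ψ = 0.121, H_out = 4.024 kJ/mol
  T = 322.5 K: K = (2.187, 0.497, 0.149), RR gives ψ = 0.090, H_out = 2.884 kJ/mol
Linear interpolation between T = 322.5 (H_out = 2.884) and T = 324.4 (H_out = 4.024) on hF = 3.564 gives T ≈ 323.6 K, at which ψ = 0.11.

T = 323.6 K, V/F = 0.11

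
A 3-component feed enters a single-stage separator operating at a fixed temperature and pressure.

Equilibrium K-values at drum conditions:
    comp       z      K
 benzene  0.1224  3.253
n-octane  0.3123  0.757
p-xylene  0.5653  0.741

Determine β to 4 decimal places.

β = 0.0937

Rachford–Rice: g(β) = Σ zᵢ(Kᵢ−1)/(1+β(Kᵢ−1)) = 0.
Feasibility: ΣzᵢKᵢ = 1.0535, Σzᵢ/Kᵢ = 1.2131 — both > 1, two phases present.
Iterate (Newton) starting at β = 0.48:
  β = 0.4800: g = -0.12062, g' = -0.2165 → β = 0.0000
  β = 0.0000: g = 0.05346, g' = -0.6777 → β = 0.0789
  β = 0.0789: g = 0.00731, g' = -0.5066 → β = 0.0933
  β = 0.0933: g = 0.00017, g' = -0.4833 → β = 0.0937
Converged at β = 0.0937.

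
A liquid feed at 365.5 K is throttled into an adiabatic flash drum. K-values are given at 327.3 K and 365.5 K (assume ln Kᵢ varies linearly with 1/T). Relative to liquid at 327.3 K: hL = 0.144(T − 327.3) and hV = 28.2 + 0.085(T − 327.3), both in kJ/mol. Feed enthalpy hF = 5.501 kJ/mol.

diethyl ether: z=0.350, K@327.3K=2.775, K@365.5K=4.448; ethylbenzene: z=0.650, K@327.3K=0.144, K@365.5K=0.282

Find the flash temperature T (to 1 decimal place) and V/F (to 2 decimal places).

T = 339.2 K, V/F = 0.14

Adiabatic flash: solve Rachford–Rice at each trial T, then check hF = ψ·hV(T) + (1−ψ)·hL(T).
  T = 327.3 K: K = (2.775, 0.144), RR gives ψ = 0.043, H_out = 1.204 kJ/mol
  T = 365.5 K: K = (4.448, 0.282), RR gives ψ = 0.299, H_out = 13.257 kJ/mol
  T = 346.4 K: K = (3.559, 0.205), RR gives ψ = 0.186, H_out = 7.798 kJ/mol
  T = 336.9 K: K = (3.156, 0.173), RR gives ψ = 0.122, H_out = 4.745 kJ/mol
  T = 341.6 K: K = (3.352, 0.188), RR gives ψ = 0.155, H_out = 6.298 kJ/mol
  T = 339.2 K: K = (3.251, 0.180), RR gives ψ = 0.138, H_out = 5.517 kJ/mol
Linear interpolation between T = 336.9 (H_out = 4.745) and T = 339.2 (H_out = 5.517) on hF = 5.501 gives T ≈ 339.2 K, at which ψ = 0.14.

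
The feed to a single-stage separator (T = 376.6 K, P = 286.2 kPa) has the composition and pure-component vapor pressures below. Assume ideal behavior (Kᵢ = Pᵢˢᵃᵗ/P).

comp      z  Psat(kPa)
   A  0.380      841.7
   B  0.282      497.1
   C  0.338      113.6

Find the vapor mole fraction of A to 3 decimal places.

Raoult's law: Kᵢ = Pᵢˢᵃᵗ/P = Pᵢˢᵃᵗ/286.2.
  K_A = 841.7/286.2 = 2.94095, K_B = 497.1/286.2 = 1.73690, K_C = 113.6/286.2 = 0.39693
Newton–Raphson from V/F = 0.5:
  V/F = 0.500: g = 0.2343, g' = -0.702 → V/F = 0.834
Converged at V/F = 0.834.
Compositions from xᵢ = zᵢ/(1+V/F(Kᵢ−1)), yᵢ = Kᵢxᵢ:
  A: x = 0.145, y = 0.427
  B: x = 0.175, y = 0.303
  C: x = 0.680, y = 0.270

y_A = 0.427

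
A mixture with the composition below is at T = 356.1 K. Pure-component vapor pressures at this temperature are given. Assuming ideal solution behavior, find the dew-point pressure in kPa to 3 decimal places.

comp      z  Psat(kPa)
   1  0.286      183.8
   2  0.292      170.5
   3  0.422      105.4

Pdew = 137.505 kPa

At the dew point ψ → 1, so Σzᵢ/Kᵢ = 1 with Kᵢ = Pᵢˢᵃᵗ/P ⇒ 1/P = Σzᵢ/Pᵢˢᵃᵗ.
1/P = 0.286/183.8 + 0.292/170.5 + 0.422/105.4 = 0.007272 ⇒ P = 137.505 kPa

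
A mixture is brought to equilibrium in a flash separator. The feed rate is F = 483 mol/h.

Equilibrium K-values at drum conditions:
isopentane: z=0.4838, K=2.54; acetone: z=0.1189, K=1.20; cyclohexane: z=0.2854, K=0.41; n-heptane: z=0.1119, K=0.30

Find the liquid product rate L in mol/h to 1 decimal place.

L = 184.6 mol/h

Rachford–Rice: g(β) = Σ zᵢ(Kᵢ−1)/(1+β(Kᵢ−1)) = 0.
g(0) = ΣzᵢKᵢ − 1 = 0.5221 and g(1) = 1 − Σzᵢ/Kᵢ = -0.3587, so a root lies in (0, 1).
Newton–Raphson from β = 0.31:
  β = 0.3100: g = 0.22058, g' = -0.7681 → β = 0.5972
  β = 0.5972: g = 0.01479, g' = -0.7139 → β = 0.6179
  β = 0.6179: g = -0.00007, g' = -0.7213 → β = 0.6178
Converged at β = 0.6178.
Then V = β·F = 0.6178·483 = 298.4 mol/h and L = F − V = 184.6 mol/h.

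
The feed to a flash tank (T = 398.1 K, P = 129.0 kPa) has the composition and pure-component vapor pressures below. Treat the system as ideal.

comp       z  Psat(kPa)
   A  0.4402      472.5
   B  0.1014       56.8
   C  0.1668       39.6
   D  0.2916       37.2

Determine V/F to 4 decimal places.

Raoult's law: Kᵢ = Pᵢˢᵃᵗ/P = Pᵢˢᵃᵗ/129.0.
  K_A = 472.5/129.0 = 3.662791, K_B = 56.8/129.0 = 0.440310, K_C = 39.6/129.0 = 0.306977, K_D = 37.2/129.0 = 0.288372
Rachford–Rice: g(V/F) = Σ zᵢ(Kᵢ−1)/(1+V/F(Kᵢ−1)) = 0.
Feasibility: ΣzᵢKᵢ = 1.7923, Σzᵢ/Kᵢ = 1.9050 — both > 1, two phases present.
Iterate (Newton) starting at V/F = 0.59:
  V/F = 0.5900: g = -0.18207, g' = -1.2110 → V/F = 0.4397
  V/F = 0.4397: g = -0.00353, g' = -1.1968 → V/F = 0.4367
Converged at V/F = 0.4367.

V/F = 0.4367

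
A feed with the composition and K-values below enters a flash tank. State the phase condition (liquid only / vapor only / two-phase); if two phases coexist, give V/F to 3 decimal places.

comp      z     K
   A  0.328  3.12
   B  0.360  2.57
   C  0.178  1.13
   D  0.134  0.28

ΣzᵢKᵢ = 2.187; Σzᵢ/Kᵢ = 0.881.
Since Σzᵢ/Kᵢ < 1 the mixture is above its dew point — single vapor phase.

vapor only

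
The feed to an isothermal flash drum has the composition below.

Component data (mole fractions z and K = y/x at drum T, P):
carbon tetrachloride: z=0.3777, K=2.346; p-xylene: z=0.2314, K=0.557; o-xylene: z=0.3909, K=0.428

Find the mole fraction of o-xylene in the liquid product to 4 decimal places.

Material balance + equilibrium reduce to Σ zᵢ(Kᵢ−1)/(1+ψ(Kᵢ−1)) = 0.
Feasibility: ΣzᵢKᵢ = 1.1823, Σzᵢ/Kᵢ = 1.4898 — both > 1, two phases present.
Iterate (Newton) starting at ψ = 0.31:
  ψ = 0.3100: g = -0.03191, g' = -0.5907 → ψ = 0.2560
  ψ = 0.2560: g = 0.00054, g' = -0.6118 → ψ = 0.2569
Converged at ψ = 0.2569.
Compositions from xᵢ = zᵢ/(1+ψ(Kᵢ−1)), yᵢ = Kᵢxᵢ:
  carbon tetrachloride: x = 0.2807, y = 0.6584
  p-xylene: x = 0.2611, y = 0.1454
  o-xylene: x = 0.4582, y = 0.1961

x_o-xylene = 0.4582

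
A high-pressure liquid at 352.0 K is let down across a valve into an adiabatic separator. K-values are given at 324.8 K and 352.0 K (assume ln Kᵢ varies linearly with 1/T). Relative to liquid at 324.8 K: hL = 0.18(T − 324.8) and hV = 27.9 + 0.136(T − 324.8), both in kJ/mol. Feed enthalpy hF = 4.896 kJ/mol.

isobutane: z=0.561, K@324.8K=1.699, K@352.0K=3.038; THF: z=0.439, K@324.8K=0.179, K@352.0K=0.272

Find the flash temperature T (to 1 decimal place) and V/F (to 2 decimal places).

T = 327.8 K, V/F = 0.16

Adiabatic flash: solve Rachford–Rice at each trial T, then check hF = ψ·hV(T) + (1−ψ)·hL(T).
  T = 324.8 K: K = (1.699, 0.179), RR gives ψ = 0.055, H_out = 1.542 kJ/mol
  T = 352.0 K: K = (3.038, 0.272), RR gives ψ = 0.555, H_out = 19.722 kJ/mol
  T = 338.4 K: K = (2.299, 0.223), RR gives ψ = 0.384, H_out = 12.918 kJ/mol
  T = 331.6 K: K = (1.982, 0.200), RR gives ψ = 0.254, H_out = 8.245 kJ/mol
  T = 328.2 K: K = (1.837, 0.189), RR gives ψ = 0.167, H_out = 5.255 kJ/mol
  T = 326.5 K: K = (1.767, 0.184), RR gives ψ = 0.115, H_out = 3.509 kJ/mol
  T = 327.4 K: K = (1.804, 0.187), RR gives ψ = 0.144, H_out = 4.458 kJ/mol
Linear interpolation between T = 327.4 (H_out = 4.458) and T = 328.2 (H_out = 5.255) on hF = 4.896 gives T ≈ 327.8 K, at which ψ = 0.16.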